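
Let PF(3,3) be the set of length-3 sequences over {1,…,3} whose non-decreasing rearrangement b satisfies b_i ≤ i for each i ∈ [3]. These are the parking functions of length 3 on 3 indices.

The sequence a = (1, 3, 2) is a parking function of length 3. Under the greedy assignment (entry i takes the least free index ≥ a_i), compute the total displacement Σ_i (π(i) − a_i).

Σπ(i) = 1+…+3 = 6; Σa = 1+3+2 = 6; disp = 6−6 = 0.

0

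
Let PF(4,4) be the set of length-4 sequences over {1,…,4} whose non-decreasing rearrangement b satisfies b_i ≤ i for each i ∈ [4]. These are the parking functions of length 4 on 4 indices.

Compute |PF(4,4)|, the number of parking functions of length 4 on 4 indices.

#PF = 1·5^3 = 1 · 125 = 125 (Konheim–Weiss)
Check (1,2,4,1) → sorted (1,1,2,4): b_i ≤ i ∀i, a PF.

125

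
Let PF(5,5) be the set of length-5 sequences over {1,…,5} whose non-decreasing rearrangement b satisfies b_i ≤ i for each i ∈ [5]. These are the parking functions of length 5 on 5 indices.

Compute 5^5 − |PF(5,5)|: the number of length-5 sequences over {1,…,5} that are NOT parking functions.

1829

#PF = (6−5)·6^(5−1) = 1 · 1296 = 1296
Check (4,3,4,2,4) → sorted (2,3,4,4,4): b_1=2>1, not a PF.
Total 3125; non-PF = 3125−1296 = 1829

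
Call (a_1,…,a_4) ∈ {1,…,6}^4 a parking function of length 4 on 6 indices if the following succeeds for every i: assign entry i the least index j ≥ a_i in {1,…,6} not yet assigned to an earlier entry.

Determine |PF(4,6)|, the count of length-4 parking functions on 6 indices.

Count = (6−4+1)·(6+1)^(4−1) = 3·343 = 1029 [KW]
Check (5,6,1,1) → sorted (1,1,5,6): b_i ≤ 2+i ∀i, a PF.

1029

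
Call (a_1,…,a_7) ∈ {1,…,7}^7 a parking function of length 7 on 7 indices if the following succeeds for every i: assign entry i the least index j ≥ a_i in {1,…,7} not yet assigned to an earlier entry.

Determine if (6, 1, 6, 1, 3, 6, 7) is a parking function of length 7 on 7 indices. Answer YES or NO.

NO

Order a: b = (1, 1, 3, 6, 6, 6, 7).
  b_1=1 ≤ 1
  b_2=1 ≤ 2
  b_3=3 ≤ 3
  b_4=6 > 4
  fails at i=4 ⇒ NO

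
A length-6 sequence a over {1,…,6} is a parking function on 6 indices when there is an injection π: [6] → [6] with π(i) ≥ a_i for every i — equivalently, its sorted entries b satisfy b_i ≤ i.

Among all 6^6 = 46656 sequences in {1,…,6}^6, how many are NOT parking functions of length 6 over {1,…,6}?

29849

|PF| = (6−6+1)·(6+1)^(6−1) = 1×16807 = 16807 (Konheim–Weiss)
Check (2,4,3,2,4,5) → sorted (2,2,3,4,4,5): b_1=2>1, not a PF.
So 46656 − 16807 = 29849 fail.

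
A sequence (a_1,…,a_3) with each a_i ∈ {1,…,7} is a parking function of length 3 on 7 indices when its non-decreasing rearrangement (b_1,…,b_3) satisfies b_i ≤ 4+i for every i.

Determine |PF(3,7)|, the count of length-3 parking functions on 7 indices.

320

|PF(3,7)| = (7−3+1)·(7+1)^(3−1) = 5×64 = 320 (Pollak)
Example (4,4,4) → sorted (4,4,4): b_i ≤ 4+i ∀i, a PF.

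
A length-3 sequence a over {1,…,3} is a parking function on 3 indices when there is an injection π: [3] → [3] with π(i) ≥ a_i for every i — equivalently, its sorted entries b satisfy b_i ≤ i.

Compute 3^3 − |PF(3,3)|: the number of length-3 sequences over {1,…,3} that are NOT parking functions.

#PF = 1·4^2 = 1 · 16 = 16 (Pollak)
Check (2,2,2) → sorted (2,2,2): b_1=2>1, not a PF.
So 27 − 16 = 11 fail.

11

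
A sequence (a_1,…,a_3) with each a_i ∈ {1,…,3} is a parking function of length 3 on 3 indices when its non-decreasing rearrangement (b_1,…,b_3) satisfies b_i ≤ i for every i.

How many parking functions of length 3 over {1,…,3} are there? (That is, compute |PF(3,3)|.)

|PF(3,3)| = (3−3+1)·(3+1)^(3−1) = 1 · 16 = 16 [KW]
One tuple (3,2,1) → sorted (1,2,3): b_i ≤ i ∀i, a PF.

16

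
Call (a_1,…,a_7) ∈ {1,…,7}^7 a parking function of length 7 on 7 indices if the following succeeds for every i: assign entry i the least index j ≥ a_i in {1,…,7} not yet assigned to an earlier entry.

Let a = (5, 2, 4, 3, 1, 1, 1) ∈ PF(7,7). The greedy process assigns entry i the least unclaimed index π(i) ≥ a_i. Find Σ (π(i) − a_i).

11

Σπ = 28 ({1..7} each once); Σa = 5+2+4+3+1+1+1 = 17; disp = 28−17 = 11.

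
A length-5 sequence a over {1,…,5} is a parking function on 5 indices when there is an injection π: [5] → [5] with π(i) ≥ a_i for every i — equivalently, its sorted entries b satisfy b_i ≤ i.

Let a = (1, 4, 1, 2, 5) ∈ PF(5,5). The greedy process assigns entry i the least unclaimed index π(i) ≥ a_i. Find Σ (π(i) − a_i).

2

Σπ(i) = 1+…+5 = 15; Σa = 1+4+1+2+5 = 13; disp = 15−13 = 2.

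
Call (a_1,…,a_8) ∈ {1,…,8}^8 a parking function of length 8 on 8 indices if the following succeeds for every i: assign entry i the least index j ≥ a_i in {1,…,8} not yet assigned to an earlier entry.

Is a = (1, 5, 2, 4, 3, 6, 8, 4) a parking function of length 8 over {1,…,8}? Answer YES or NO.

Sorted: b = (1, 2, 3, 4, 4, 5, 6, 8).
  b_1=1 ≤ 1
  b_2=2 ≤ 2
  b_3=3 ≤ 3
  b_4=4 ≤ 4
  b_5=4 ≤ 5
  b_6=5 ≤ 6
  b_7=6 ≤ 7
  b_8=8 ≤ 8
All bounds hold ⇒ YES

YES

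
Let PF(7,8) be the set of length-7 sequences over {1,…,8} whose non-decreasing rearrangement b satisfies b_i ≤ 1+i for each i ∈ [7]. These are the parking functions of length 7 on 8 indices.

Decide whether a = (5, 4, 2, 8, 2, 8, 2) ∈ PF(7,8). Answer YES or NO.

NO

Rearranged: b = (2, 2, 2, 4, 5, 8, 8).
  b_1=2 ≤ 2
  b_2=2 ≤ 3
  b_3=2 ≤ 4
  b_4=4 ≤ 5
  b_5=5 ≤ 6
  b_6=8 > 7
  fails at i=6 ⇒ NO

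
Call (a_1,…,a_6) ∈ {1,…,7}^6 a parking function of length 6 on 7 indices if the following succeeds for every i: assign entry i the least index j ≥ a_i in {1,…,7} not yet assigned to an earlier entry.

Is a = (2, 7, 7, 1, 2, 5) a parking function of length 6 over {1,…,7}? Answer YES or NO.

Order a: b = (1, 2, 2, 5, 7, 7).
  b_1=1 ≤ 2
  b_2=2 ≤ 3
  b_3=2 ≤ 4
  b_4=5 ≤ 5
  b_5=7 > 6
  fails at i=5 ⇒ NO

NO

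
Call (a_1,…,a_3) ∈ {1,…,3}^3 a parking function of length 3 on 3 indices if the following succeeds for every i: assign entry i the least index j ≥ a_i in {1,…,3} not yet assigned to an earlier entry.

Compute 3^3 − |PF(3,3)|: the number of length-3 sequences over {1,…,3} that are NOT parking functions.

11

Count = (3+1−3)·(3+1)^{3−1} = 1×16 = 16 (Pollak)
Example (3,3,3) → sorted (3,3,3): b_1=3>1, not a PF.
Total 27; non-PF = 27−16 = 11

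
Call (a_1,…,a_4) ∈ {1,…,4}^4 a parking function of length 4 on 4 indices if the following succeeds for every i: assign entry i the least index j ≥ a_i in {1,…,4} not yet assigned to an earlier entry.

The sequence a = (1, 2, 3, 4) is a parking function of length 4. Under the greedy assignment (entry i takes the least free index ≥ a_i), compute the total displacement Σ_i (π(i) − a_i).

Σπ(i) = 1+…+4 = 10; Σa = 1+2+3+4 = 10; disp = 10−10 = 0.

0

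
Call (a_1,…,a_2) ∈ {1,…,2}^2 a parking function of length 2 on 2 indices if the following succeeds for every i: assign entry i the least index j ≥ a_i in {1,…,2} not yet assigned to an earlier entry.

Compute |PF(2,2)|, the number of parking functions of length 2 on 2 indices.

3

Count = 1·3^1 = 1 · 3 = 3 (Konheim–Weiss)
Example (2,1) → sorted (1,2): b_i ≤ i ∀i, a PF.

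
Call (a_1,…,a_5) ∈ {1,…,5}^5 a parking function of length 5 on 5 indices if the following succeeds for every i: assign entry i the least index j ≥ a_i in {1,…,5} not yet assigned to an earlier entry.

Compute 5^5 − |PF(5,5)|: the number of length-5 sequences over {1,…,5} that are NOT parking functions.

1829

#PF = 1·6^4 = 1×1296 = 1296 (Pollak)
E.g. (3,5,5,4,5) → sorted (3,4,5,5,5): b_1=3>1, not a PF.
So 3125 − 1296 = 1829 fail.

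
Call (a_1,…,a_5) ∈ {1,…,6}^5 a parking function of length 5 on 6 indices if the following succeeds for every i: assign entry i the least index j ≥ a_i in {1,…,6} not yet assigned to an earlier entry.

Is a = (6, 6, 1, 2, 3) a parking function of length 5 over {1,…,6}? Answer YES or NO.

Order a: b = (1, 2, 3, 6, 6).
  b_1=1 ≤ 2
  b_2=2 ≤ 3
  b_3=3 ≤ 4
  b_4=6 > 5
  fails at i=4 ⇒ NO

NO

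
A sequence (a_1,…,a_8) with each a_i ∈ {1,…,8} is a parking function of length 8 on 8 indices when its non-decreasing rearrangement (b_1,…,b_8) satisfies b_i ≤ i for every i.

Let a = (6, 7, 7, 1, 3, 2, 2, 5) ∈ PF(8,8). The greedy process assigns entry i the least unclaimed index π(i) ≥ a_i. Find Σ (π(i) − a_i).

3

Σπ = 36 ({1..8} each once); Σa = 6+7+7+1+3+2+2+5 = 33; disp = 36−33 = 3.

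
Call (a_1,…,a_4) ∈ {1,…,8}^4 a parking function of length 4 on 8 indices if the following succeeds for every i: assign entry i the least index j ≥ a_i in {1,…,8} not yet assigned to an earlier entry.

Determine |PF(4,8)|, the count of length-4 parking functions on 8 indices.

3645

#PF = (8−4+1)·(8+1)^(4−1) = 5×729 = 3645 [KW]
E.g. (7,4,5,7) → sorted (4,5,7,7): b_i ≤ 4+i ∀i, a PF.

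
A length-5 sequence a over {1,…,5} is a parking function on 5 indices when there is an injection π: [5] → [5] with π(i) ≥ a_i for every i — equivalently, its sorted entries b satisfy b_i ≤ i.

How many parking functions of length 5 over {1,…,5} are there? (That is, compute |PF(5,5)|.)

1296

Count = (6−5)·6^(5−1) = 1 · 1296 = 1296 (Pollak)
E.g. (2,1,1,4,5) → sorted (1,1,2,4,5): b_i ≤ i ∀i, a PF.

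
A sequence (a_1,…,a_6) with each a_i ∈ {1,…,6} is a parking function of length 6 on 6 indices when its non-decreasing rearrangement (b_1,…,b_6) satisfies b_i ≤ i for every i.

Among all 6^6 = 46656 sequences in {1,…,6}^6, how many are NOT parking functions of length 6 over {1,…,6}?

29849

#PF = (7−6)·7^(6−1) = 1×16807 = 16807 [KW]
Check (5,3,5,5,4,5) → sorted (3,4,5,5,5,5): b_1=3>1, not a PF.
So 46656 − 16807 = 29849 fail.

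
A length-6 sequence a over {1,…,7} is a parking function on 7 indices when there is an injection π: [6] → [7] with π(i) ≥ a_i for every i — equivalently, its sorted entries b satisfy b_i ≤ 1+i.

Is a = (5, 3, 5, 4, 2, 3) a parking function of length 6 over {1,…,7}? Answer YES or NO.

YES

Order a: b = (2, 3, 3, 4, 5, 5).
  b_1=2 ≤ 2
  b_2=3 ≤ 3
  b_3=3 ≤ 4
  b_4=4 ≤ 5
  b_5=5 ≤ 6
  b_6=5 ≤ 7
All bounds hold ⇒ YES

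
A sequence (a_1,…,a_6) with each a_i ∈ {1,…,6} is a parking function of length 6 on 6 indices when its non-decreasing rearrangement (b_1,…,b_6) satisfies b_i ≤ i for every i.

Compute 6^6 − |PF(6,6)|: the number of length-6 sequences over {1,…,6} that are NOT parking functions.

29849

|PF| = (7−6)·7^(6−1) = 1 · 16807 = 16807
Example (1,5,6,6,6,1) → sorted (1,1,5,6,6,6): b_3=5>3, not a PF.
So 46656 − 16807 = 29849 fail.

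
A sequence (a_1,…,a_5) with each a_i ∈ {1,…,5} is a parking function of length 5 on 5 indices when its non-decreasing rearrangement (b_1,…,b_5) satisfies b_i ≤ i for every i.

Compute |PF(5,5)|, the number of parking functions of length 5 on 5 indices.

Count = (5+1−5)·(5+1)^{5−1} = 1×1296 = 1296 (Pollak)
Example (5,4,2,1,1) → sorted (1,1,2,4,5): b_i ≤ i ∀i, a PF.

1296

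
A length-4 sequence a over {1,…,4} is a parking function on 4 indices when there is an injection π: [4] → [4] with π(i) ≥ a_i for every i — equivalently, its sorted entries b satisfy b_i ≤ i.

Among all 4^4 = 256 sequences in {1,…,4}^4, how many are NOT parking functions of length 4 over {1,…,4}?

#PF = (4−4+1)·(4+1)^(4−1) = 1 · 125 = 125
Check (4,4,3,3) → sorted (3,3,4,4): b_1=3>1, not a PF.
4^4 − 125 = 256 − 125 = 131

131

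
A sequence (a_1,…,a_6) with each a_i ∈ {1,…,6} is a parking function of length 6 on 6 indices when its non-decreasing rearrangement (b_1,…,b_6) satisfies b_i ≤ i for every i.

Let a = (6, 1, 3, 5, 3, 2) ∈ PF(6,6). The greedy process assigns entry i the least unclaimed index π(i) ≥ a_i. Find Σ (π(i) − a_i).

Σπ = 21 ({1..6} each once); Σa = 6+1+3+5+3+2 = 20; disp = 21−20 = 1.

1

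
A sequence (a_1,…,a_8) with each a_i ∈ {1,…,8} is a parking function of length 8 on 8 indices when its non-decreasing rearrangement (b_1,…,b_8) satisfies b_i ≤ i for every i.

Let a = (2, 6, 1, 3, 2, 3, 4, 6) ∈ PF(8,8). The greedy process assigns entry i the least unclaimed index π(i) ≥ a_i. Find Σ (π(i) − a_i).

9

Σπ(i) = 1+…+8 = 36; Σa = 2+6+1+3+2+3+4+6 = 27; disp = 36−27 = 9.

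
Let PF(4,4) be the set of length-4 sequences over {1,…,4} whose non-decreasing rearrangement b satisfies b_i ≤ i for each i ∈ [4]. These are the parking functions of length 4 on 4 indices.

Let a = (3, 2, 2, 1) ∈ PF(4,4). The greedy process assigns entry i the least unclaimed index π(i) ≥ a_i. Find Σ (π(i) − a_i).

2

Σπ = 10 ({1..4} each once); Σa = 3+2+2+1 = 8; disp = 10−8 = 2.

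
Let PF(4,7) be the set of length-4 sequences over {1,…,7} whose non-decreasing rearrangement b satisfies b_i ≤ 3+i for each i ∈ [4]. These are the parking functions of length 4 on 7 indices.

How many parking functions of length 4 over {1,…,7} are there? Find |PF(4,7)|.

2048

#PF = (7−4+1)·(7+1)^(4−1) = 4 · 512 = 2048 [KW]
Example (3,2,3,6) → sorted (2,3,3,6): b_i ≤ 3+i ∀i, a PF.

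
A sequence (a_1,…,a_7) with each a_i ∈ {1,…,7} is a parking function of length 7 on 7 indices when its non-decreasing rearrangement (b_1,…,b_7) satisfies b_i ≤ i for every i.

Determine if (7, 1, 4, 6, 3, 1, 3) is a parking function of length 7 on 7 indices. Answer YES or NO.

YES

Order a: b = (1, 1, 3, 3, 4, 6, 7).
  b_1=1 ≤ 1
  b_2=1 ≤ 2
  b_3=3 ≤ 3
  b_4=3 ≤ 4
  b_5=4 ≤ 5
  b_6=6 ≤ 6
  b_7=7 ≤ 7
All bounds hold ⇒ YES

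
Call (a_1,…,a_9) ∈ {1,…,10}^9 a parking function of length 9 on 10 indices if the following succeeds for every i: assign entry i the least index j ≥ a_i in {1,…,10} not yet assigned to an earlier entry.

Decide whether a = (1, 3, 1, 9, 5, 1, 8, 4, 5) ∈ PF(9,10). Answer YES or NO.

YES

Rearranged: b = (1, 1, 1, 3, 4, 5, 5, 8, 9).
  b_1=1 ≤ 2
  b_2=1 ≤ 3
  b_3=1 ≤ 4
  b_4=3 ≤ 5
  b_5=4 ≤ 6
  b_6=5 ≤ 7
  b_7=5 ≤ 8
  b_8=8 ≤ 9
  b_9=9 ≤ 10
All bounds hold ⇒ YES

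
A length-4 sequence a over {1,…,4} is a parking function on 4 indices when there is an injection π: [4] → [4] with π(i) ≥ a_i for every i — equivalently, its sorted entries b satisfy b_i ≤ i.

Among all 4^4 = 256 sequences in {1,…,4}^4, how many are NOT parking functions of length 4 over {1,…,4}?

131

|PF| = (4+1−4)·(4+1)^{4−1} = 1 · 125 = 125 (Pollak)
Example (4,2,4,3) → sorted (2,3,4,4): b_1=2>1, not a PF.
So 256 − 125 = 131 fail.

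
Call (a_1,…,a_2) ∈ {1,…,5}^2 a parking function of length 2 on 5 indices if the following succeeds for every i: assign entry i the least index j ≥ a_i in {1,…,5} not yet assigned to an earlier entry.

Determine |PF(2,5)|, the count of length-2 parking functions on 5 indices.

24

|PF| = (5−2+1)·(5+1)^(2−1) = 4 · 6 = 24 [KW]
E.g. (5,4) → sorted (4,5): b_i ≤ 3+i ∀i, a PF.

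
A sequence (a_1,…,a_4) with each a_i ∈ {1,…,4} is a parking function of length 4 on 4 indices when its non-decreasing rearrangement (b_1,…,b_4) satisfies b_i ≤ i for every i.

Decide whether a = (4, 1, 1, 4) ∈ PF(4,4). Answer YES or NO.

Sorted: b = (1, 1, 4, 4).
  b_1=1 ≤ 1
  b_2=1 ≤ 2
  b_3=4 > 3
  fails at i=3 ⇒ NO

NO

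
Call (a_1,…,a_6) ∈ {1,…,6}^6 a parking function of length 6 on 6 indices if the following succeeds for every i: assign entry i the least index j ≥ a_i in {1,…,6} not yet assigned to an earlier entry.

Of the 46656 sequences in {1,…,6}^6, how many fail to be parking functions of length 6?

29849

|PF(6,6)| = 1·7^5 = 1×16807 = 16807
Example (5,6,6,4,6,5) → sorted (4,5,5,6,6,6): b_1=4>1, not a PF.
So 46656 − 16807 = 29849 fail.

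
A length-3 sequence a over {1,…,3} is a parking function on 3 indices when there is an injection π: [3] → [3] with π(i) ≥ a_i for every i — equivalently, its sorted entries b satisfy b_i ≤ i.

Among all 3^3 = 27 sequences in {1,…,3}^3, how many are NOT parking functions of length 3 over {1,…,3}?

|PF(3,3)| = (3+1−3)·(3+1)^{3−1} = 1·16 = 16
One tuple (3,3,1) → sorted (1,3,3): b_2=3>2, not a PF.
Total 27; non-PF = 27−16 = 11

11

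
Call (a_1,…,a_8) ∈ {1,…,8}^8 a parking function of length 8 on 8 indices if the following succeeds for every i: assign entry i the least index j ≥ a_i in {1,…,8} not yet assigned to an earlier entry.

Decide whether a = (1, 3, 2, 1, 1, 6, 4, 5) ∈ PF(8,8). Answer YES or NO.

Rearranged: b = (1, 1, 1, 2, 3, 4, 5, 6).
  b_1=1 ≤ 1
  b_2=1 ≤ 2
  b_3=1 ≤ 3
  b_4=2 ≤ 4
  b_5=3 ≤ 5
  b_6=4 ≤ 6
  b_7=5 ≤ 7
  b_8=6 ≤ 8
All bounds hold ⇒ YES

YES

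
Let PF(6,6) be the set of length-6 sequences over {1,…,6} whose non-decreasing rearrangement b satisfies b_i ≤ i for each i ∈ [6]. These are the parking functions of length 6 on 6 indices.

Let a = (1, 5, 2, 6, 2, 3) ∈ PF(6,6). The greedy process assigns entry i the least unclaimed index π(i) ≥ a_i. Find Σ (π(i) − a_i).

2

Σπ = 6·7/2 = 21 (π permutes [6]); Σa = 1+5+2+6+2+3 = 19; disp = 21−19 = 2.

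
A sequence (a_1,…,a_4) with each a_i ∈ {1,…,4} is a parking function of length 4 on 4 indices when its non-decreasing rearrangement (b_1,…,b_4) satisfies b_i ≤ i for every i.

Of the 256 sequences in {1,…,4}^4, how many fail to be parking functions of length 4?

|PF(4,4)| = (4−4+1)·(4+1)^(4−1) = 1·125 = 125 (Pollak)
One tuple (4,3,2,4) → sorted (2,3,4,4): b_1=2>1, not a PF.
Total 256; non-PF = 256−125 = 131

131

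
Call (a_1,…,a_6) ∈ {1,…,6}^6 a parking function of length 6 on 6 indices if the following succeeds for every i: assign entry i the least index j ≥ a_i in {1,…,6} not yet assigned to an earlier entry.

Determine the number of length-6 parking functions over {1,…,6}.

|PF| = (6+1−6)·(6+1)^{6−1} = 1×16807 = 16807 [KW]
Check (2,1,5,3,3,5) → sorted (1,2,3,3,5,5): b_i ≤ i ∀i, a PF.

16807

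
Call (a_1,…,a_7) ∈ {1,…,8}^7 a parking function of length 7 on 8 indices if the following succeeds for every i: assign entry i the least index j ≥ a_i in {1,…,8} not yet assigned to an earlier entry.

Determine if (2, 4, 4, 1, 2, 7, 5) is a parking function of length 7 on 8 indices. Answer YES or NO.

YES

Rearranged: b = (1, 2, 2, 4, 4, 5, 7).
  b_1=1 ≤ 2
  b_2=2 ≤ 3
  b_3=2 ≤ 4
  b_4=4 ≤ 5
  b_5=4 ≤ 6
  b_6=5 ≤ 7
  b_7=7 ≤ 8
All bounds hold ⇒ YES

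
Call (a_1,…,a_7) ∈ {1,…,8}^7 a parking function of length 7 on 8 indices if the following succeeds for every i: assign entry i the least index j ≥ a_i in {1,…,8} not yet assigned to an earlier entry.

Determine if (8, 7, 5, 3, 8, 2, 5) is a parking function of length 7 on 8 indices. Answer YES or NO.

Sorted: b = (2, 3, 5, 5, 7, 8, 8).
  b_1=2 ≤ 2
  b_2=3 ≤ 3
  b_3=5 > 4
  fails at i=3 ⇒ NO

NO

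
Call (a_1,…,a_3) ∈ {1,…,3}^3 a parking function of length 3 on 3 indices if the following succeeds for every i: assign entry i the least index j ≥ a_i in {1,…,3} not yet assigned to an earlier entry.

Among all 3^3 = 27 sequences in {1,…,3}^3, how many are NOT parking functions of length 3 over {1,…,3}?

#PF = (3+1−3)·(3+1)^{3−1} = 1 · 16 = 16 (Pollak)
Check (3,3,3) → sorted (3,3,3): b_1=3>1, not a PF.
3^3 − 16 = 27 − 16 = 11

11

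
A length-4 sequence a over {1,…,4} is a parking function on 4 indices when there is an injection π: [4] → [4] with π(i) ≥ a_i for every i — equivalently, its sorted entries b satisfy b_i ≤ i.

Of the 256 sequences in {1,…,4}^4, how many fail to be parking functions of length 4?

131

|PF| = (5−4)·5^(4−1) = 1×125 = 125
Check (4,4,4,3) → sorted (3,4,4,4): b_1=3>1, not a PF.
Total 256; non-PF = 256−125 = 131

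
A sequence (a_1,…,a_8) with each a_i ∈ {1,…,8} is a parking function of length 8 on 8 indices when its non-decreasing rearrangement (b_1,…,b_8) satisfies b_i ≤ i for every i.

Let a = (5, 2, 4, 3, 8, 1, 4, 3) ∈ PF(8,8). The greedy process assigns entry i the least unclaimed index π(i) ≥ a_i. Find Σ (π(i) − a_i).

Σπ(i) = 1+…+8 = 36; Σa = 5+2+4+3+8+1+4+3 = 30; disp = 36−30 = 6.

6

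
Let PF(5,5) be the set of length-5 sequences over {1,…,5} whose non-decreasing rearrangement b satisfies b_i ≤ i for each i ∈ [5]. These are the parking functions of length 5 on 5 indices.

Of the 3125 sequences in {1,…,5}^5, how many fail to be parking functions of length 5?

1829

|PF(5,5)| = 1·6^4 = 1×1296 = 1296 [KW]
One tuple (3,4,4,4,4) → sorted (3,4,4,4,4): b_1=3>1, not a PF.
Total 3125; non-PF = 3125−1296 = 1829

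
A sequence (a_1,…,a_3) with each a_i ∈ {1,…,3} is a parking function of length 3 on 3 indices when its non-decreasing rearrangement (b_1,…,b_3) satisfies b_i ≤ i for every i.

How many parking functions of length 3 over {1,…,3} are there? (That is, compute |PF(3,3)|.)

Count = (3−3+1)·(3+1)^(3−1) = 1·16 = 16 (Konheim–Weiss)
One tuple (2,2,1) → sorted (1,2,2): b_i ≤ i ∀i, a PF.

16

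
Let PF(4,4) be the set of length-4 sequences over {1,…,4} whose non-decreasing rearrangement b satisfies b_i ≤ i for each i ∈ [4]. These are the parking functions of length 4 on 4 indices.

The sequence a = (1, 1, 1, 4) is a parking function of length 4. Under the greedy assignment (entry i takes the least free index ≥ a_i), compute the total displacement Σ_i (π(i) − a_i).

Σπ = 4·5/2 = 10 (π permutes [4]); Σa = 1+1+1+4 = 7; disp = 10−7 = 3.

3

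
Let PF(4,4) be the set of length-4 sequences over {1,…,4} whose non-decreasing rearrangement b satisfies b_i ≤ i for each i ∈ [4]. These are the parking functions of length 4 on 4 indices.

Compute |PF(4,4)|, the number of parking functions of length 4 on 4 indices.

#PF = 1·5^3 = 1×125 = 125 (Pollak)
Check (3,2,2,1) → sorted (1,2,2,3): b_i ≤ i ∀i, a PF.

125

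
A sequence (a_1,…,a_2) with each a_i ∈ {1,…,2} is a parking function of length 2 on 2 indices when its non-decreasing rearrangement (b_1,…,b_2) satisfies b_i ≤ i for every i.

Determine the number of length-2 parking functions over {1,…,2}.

3

|PF| = (2−2+1)·(2+1)^(2−1) = 1 · 3 = 3 (Pollak)
One tuple (1,1) → sorted (1,1): b_i ≤ i ∀i, a PF.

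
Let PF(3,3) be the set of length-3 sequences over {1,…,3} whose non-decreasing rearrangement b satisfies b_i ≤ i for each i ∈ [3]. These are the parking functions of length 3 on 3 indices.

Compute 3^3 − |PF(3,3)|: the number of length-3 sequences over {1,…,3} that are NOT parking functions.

11

Count = (3−3+1)·(3+1)^(3−1) = 1 · 16 = 16 (Konheim–Weiss)
Check (3,3,3) → sorted (3,3,3): b_1=3>1, not a PF.
So 27 − 16 = 11 fail.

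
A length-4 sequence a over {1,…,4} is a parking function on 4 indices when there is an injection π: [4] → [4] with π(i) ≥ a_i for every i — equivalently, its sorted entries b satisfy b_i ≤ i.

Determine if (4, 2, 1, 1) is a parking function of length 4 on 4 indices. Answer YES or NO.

Order a: b = (1, 1, 2, 4).
  b_1=1 ≤ 1
  b_2=1 ≤ 2
  b_3=2 ≤ 3
  b_4=4 ≤ 4
All bounds hold ⇒ YES

YES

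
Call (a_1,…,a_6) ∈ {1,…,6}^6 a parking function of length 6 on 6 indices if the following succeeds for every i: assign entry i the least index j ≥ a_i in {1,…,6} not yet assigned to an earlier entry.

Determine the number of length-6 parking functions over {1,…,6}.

16807

|PF(6,6)| = (6−6+1)·(6+1)^(6−1) = 1×16807 = 16807 [KW]
Example (2,1,2,5,2,5) → sorted (1,2,2,2,5,5): b_i ≤ i ∀i, a PF.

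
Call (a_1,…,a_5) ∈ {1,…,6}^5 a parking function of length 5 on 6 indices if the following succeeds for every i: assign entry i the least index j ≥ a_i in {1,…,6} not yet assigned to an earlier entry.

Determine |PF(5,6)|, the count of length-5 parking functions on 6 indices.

|PF| = (6−5+1)·(6+1)^(5−1) = 2×2401 = 4802 (Pollak)
One tuple (4,2,3,3,4) → sorted (2,3,3,4,4): b_i ≤ 1+i ∀i, a PF.

4802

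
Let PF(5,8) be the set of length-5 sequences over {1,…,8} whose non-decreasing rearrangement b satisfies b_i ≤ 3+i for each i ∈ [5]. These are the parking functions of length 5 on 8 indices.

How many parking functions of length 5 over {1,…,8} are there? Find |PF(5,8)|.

Count = (8+1−5)·(8+1)^{5−1} = 4 · 6561 = 26244 [KW]
One tuple (6,2,1,5,4) → sorted (1,2,4,5,6): b_i ≤ 3+i ∀i, a PF.

26244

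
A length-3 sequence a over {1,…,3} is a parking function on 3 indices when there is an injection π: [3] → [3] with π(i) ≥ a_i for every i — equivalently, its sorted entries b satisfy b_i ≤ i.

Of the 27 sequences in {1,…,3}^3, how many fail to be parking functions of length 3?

#PF = (3−3+1)·(3+1)^(3−1) = 1×16 = 16 (Konheim–Weiss)
Check (3,3,3) → sorted (3,3,3): b_1=3>1, not a PF.
Total 27; non-PF = 27−16 = 11

11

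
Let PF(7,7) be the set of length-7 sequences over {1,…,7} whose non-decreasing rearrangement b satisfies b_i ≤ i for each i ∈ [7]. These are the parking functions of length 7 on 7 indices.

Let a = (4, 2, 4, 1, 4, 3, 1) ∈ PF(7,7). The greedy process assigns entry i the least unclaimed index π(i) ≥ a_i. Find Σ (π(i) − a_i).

9

Σπ(i) = 1+…+7 = 28; Σa = 4+2+4+1+4+3+1 = 19; disp = 28−19 = 9.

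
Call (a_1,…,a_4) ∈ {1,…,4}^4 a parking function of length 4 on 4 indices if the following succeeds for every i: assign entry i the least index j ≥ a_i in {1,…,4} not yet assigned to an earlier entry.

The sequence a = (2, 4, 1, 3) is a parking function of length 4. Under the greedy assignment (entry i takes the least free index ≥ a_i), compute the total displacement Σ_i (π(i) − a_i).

Σπ = 10 ({1..4} each once); Σa = 2+4+1+3 = 10; disp = 10−10 = 0.

0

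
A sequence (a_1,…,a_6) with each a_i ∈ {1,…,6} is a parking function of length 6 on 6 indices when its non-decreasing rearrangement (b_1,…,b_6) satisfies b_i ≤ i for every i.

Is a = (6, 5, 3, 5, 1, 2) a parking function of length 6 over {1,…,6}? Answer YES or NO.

Sorted: b = (1, 2, 3, 5, 5, 6).
  b_1=1 ≤ 1
  b_2=2 ≤ 2
  b_3=3 ≤ 3
  b_4=5 > 4
  fails at i=4 ⇒ NO

NO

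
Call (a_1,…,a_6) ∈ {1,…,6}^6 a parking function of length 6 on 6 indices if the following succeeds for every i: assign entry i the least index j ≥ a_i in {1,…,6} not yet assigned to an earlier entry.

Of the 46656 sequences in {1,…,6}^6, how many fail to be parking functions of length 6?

|PF(6,6)| = (7−6)·7^(6−1) = 1·16807 = 16807 (Pollak)
E.g. (5,4,6,5,6,5) → sorted (4,5,5,5,6,6): b_1=4>1, not a PF.
6^6 − 16807 = 46656 − 16807 = 29849

29849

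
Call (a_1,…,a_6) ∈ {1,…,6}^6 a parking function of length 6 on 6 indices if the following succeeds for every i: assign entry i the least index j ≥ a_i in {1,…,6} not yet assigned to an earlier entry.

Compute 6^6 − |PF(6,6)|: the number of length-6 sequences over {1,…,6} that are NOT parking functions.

29849

#PF = 1·7^5 = 1·16807 = 16807 (Konheim–Weiss)
One tuple (6,6,5,2,4,2) → sorted (2,2,4,5,6,6): b_1=2>1, not a PF.
6^6 − 16807 = 46656 − 16807 = 29849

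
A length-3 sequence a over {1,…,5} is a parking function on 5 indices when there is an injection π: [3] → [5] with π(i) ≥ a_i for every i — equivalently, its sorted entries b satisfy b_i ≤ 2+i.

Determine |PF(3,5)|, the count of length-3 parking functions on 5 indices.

108

Count = (5−3+1)·(5+1)^(3−1) = 3 · 36 = 108 [KW]
Example (1,2,2) → sorted (1,2,2): b_i ≤ 2+i ∀i, a PF.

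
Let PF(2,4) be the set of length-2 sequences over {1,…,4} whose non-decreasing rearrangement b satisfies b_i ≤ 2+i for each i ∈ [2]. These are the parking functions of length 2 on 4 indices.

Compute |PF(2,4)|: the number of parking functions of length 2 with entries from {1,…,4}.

15

#PF = (5−2)·5^(2−1) = 3×5 = 15 [KW]
E.g. (3,3) → sorted (3,3): b_i ≤ 2+i ∀i, a PF.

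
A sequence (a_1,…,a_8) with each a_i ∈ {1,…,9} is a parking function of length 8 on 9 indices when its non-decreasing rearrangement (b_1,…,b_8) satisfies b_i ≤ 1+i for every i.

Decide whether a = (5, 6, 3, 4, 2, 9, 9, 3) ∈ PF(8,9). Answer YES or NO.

NO

Sorted: b = (2, 3, 3, 4, 5, 6, 9, 9).
  b_1=2 ≤ 2
  b_2=3 ≤ 3
  b_3=3 ≤ 4
  b_4=4 ≤ 5
  b_5=5 ≤ 6
  b_6=6 ≤ 7
  b_7=9 > 8
  fails at i=7 ⇒ NO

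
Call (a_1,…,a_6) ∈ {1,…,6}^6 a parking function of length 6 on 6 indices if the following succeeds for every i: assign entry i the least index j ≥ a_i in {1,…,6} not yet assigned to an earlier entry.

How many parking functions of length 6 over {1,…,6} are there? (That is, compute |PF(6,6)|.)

|PF(6,6)| = 1·7^5 = 1×16807 = 16807 (Pollak)
One tuple (6,4,1,1,3,3) → sorted (1,1,3,3,4,6): b_i ≤ i ∀i, a PF.

16807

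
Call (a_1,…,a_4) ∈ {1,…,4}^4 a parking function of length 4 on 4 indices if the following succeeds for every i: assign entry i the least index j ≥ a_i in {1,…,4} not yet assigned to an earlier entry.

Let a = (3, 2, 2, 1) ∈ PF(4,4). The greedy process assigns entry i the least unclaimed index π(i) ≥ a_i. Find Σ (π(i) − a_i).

2

Σπ = 4·5/2 = 10 (π permutes [4]); Σa = 3+2+2+1 = 8; disp = 10−8 = 2.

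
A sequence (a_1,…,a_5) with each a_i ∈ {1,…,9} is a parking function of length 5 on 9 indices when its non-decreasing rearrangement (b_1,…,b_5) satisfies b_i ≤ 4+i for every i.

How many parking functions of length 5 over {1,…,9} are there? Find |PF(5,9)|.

#PF = (9−5+1)·(9+1)^(5−1) = 5·10000 = 50000 (Pollak)
Check (6,9,4,2,4) → sorted (2,4,4,6,9): b_i ≤ 4+i ∀i, a PF.

50000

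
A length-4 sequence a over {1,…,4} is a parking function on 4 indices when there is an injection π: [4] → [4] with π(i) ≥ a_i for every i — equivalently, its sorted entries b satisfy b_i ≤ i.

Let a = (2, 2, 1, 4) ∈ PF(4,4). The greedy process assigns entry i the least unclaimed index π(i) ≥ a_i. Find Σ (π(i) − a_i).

Σπ = 10 ({1..4} each once); Σa = 2+2+1+4 = 9; disp = 10−9 = 1.

1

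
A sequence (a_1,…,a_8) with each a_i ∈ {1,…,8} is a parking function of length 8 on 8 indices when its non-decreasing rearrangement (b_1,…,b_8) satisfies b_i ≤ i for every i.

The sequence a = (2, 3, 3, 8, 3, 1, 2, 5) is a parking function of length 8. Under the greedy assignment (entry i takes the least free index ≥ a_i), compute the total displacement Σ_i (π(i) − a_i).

9

Σπ(i) = 1+…+8 = 36; Σa = 2+3+3+8+3+1+2+5 = 27; disp = 36−27 = 9.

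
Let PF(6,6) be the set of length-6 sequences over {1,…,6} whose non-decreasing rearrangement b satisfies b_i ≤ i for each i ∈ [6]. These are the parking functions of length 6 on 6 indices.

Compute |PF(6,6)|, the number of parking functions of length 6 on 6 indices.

16807

|PF(6,6)| = 1·7^5 = 1·16807 = 16807
One tuple (1,3,1,5,3,6) → sorted (1,1,3,3,5,6): b_i ≤ i ∀i, a PF.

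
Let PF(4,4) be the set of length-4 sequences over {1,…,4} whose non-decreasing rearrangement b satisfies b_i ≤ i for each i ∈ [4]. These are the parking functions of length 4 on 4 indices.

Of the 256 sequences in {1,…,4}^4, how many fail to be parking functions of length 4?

|PF(4,4)| = (4+1−4)·(4+1)^{4−1} = 1 · 125 = 125
E.g. (2,3,4,4) → sorted (2,3,4,4): b_1=2>1, not a PF.
So 256 − 125 = 131 fail.

131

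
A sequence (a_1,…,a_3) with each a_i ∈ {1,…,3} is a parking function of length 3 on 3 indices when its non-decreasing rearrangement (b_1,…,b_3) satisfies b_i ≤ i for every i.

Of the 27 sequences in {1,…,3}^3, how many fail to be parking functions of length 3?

|PF| = 1·4^2 = 1·16 = 16
Check (2,3,3) → sorted (2,3,3): b_1=2>1, not a PF.
Total 27; non-PF = 27−16 = 11

11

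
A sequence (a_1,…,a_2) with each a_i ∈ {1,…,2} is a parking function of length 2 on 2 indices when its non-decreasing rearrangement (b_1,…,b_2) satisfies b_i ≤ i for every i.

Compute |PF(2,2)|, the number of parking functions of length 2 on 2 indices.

3

|PF| = (2+1−2)·(2+1)^{2−1} = 1 · 3 = 3 (Pollak)
One tuple (2,1) → sorted (1,2): b_i ≤ i ∀i, a PF.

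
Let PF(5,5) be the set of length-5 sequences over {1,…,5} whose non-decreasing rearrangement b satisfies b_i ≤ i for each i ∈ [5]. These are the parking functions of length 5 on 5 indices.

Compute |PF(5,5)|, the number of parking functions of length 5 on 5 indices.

1296

|PF(5,5)| = (6−5)·6^(5−1) = 1·1296 = 1296 (Konheim–Weiss)
Check (2,5,1,3,1) → sorted (1,1,2,3,5): b_i ≤ i ∀i, a PF.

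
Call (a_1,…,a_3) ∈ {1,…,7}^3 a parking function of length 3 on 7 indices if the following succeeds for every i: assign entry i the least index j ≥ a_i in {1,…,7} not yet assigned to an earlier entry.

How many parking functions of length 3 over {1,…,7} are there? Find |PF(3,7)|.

#PF = (7−3+1)·(7+1)^(3−1) = 5×64 = 320 (Konheim–Weiss)
Check (7,1,6) → sorted (1,6,7): b_i ≤ 4+i ∀i, a PF.

320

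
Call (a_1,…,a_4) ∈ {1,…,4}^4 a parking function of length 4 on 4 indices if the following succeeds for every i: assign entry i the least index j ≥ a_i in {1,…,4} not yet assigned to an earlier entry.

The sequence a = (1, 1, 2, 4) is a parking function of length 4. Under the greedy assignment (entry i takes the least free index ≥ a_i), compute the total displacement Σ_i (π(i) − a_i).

Σπ = 10 ({1..4} each once); Σa = 1+1+2+4 = 8; disp = 10−8 = 2.

2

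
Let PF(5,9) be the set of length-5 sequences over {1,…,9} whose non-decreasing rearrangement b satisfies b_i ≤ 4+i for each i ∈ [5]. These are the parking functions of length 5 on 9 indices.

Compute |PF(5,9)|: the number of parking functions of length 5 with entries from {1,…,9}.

Count = (9+1−5)·(9+1)^{5−1} = 5 · 10000 = 50000 (Pollak)
One tuple (3,7,5,3,6) → sorted (3,3,5,6,7): b_i ≤ 4+i ∀i, a PF.

50000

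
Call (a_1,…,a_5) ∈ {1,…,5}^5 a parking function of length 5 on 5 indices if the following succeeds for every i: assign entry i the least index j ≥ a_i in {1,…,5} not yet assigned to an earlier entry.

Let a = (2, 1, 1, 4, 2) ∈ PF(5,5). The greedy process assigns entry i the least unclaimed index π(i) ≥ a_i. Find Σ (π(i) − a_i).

Σπ = 5·6/2 = 15 (π permutes [5]); Σa = 2+1+1+4+2 = 10; disp = 15−10 = 5.

5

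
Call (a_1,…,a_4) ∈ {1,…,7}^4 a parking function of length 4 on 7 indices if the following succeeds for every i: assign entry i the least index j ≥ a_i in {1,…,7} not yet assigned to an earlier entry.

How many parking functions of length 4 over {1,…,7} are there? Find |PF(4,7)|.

|PF(4,7)| = (7−4+1)·(7+1)^(4−1) = 4×512 = 2048 (Pollak)
E.g. (7,2,3,6) → sorted (2,3,6,7): b_i ≤ 3+i ∀i, a PF.

2048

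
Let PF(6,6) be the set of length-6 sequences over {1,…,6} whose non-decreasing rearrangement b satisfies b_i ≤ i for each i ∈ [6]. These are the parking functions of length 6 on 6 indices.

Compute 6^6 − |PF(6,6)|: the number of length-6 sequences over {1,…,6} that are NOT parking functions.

29849

Count = (7−6)·7^(6−1) = 1·16807 = 16807
E.g. (1,6,5,1,6,4) → sorted (1,1,4,5,6,6): b_3=4>3, not a PF.
6^6 − 16807 = 46656 − 16807 = 29849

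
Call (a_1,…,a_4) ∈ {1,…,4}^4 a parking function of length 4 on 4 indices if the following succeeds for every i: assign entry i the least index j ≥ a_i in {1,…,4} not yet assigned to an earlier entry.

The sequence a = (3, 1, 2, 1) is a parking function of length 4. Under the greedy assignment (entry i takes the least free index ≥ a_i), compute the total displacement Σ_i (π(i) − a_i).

3

Σπ = 4·5/2 = 10 (π permutes [4]); Σa = 3+1+2+1 = 7; disp = 10−7 = 3.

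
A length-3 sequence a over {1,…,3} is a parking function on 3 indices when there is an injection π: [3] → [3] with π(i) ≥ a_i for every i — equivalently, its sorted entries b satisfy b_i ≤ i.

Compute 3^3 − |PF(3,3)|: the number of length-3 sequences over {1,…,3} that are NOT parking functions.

11

Count = (4−3)·4^(3−1) = 1×16 = 16
One tuple (3,2,3) → sorted (2,3,3): b_1=2>1, not a PF.
Total 27; non-PF = 27−16 = 11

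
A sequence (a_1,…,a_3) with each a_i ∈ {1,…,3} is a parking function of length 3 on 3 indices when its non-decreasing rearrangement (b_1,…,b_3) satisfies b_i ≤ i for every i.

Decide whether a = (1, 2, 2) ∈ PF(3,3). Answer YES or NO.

Sorted: b = (1, 2, 2).
  b_1=1 ≤ 1
  b_2=2 ≤ 2
  b_3=2 ≤ 3
All bounds hold ⇒ YES

YES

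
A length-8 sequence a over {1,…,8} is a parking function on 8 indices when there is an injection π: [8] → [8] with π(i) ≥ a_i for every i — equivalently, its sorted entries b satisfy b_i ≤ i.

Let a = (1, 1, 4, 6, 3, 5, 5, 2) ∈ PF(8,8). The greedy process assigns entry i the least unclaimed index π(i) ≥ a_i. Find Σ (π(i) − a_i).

9

Σπ(i) = 1+…+8 = 36; Σa = 1+1+4+6+3+5+5+2 = 27; disp = 36−27 = 9.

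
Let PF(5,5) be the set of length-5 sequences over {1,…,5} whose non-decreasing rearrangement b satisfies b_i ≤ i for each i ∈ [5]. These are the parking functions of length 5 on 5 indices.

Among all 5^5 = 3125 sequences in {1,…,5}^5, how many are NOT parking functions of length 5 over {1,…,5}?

Count = 1·6^4 = 1·1296 = 1296 (Pollak)
Check (4,3,4,4,4) → sorted (3,4,4,4,4): b_1=3>1, not a PF.
5^5 − 1296 = 3125 − 1296 = 1829

1829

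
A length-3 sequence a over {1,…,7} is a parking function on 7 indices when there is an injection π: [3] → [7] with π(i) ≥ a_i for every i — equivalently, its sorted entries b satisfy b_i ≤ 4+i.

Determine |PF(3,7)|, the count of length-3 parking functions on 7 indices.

320

|PF(3,7)| = 5·8^2 = 5·64 = 320 [KW]
E.g. (7,3,2) → sorted (2,3,7): b_i ≤ 4+i ∀i, a PF.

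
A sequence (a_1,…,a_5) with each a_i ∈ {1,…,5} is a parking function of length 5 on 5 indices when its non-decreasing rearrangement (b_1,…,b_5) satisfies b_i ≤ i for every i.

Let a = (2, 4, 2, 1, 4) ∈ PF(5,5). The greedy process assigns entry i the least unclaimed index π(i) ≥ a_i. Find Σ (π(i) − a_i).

2

Σπ = 5·6/2 = 15 (π permutes [5]); Σa = 2+4+2+1+4 = 13; disp = 15−13 = 2.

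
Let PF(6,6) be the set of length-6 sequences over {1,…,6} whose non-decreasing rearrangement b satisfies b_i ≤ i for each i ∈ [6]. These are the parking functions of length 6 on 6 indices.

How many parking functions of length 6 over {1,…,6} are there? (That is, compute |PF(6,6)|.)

16807

|PF(6,6)| = 1·7^5 = 1·16807 = 16807 [KW]
One tuple (5,4,3,3,1,1) → sorted (1,1,3,3,4,5): b_i ≤ i ∀i, a PF.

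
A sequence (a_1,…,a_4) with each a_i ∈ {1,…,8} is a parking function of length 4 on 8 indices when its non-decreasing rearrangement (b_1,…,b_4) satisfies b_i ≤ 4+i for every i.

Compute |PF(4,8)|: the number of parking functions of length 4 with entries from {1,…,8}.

Count = 5·9^3 = 5 · 729 = 3645 (Konheim–Weiss)
Example (5,4,1,4) → sorted (1,4,4,5): b_i ≤ 4+i ∀i, a PF.

3645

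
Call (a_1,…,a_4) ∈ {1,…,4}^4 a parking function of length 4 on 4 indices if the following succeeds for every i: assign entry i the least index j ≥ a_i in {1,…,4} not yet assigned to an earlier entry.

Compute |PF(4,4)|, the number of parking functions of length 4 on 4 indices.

|PF| = 1·5^3 = 1×125 = 125 (Konheim–Weiss)
E.g. (2,3,1,3) → sorted (1,2,3,3): b_i ≤ i ∀i, a PF.

125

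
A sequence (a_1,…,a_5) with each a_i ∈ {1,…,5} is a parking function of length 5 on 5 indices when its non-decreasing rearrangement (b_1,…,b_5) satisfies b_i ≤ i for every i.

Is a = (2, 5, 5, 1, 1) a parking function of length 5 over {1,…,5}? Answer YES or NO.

NO

Order a: b = (1, 1, 2, 5, 5).
  b_1=1 ≤ 1
  b_2=1 ≤ 2
  b_3=2 ≤ 3
  b_4=5 > 4
  fails at i=4 ⇒ NO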